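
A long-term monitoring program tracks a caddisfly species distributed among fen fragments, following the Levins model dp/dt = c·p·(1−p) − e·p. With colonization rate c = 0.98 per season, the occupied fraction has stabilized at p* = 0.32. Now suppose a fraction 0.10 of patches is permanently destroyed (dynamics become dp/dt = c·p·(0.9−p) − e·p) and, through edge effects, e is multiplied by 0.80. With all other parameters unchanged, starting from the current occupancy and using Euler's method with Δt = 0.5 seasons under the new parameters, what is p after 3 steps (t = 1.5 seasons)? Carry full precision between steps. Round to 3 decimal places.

0.335

Balance c(1−p*) = e gives e = 0.98×(1 − 0.32000) = 0.66640.
Starting from p₀ = 0.32000; update p ← p + (dp/dt)·Δt with the new parameters.
step 1: Δp = +0.00564, p = 0.32564
step 2: Δp = +0.00484, p = 0.33049
step 3: Δp = +0.00413, p = 0.33462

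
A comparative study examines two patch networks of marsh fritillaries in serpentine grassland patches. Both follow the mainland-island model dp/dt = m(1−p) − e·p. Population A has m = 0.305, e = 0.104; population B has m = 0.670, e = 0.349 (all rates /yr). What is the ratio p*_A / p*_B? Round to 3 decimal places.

A: p*_A = m/(m+e) = 0.305/0.4090 = 0.7457.
B: p*_B = 0.670/1.0190 = 0.6575.
p*_A / p*_B = 0.7457/0.6575 = 1.1342.

1.134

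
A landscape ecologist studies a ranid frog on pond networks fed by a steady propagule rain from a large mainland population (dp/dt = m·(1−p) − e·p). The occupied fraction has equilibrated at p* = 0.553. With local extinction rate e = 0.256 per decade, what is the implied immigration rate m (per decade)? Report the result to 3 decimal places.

At equilibrium m(1−p*) = e·p*, so m = e·p*/(1−p*).
m = 0.256 × 0.553 / 0.4470 = 0.1416/0.4470 = 0.3167.

0.317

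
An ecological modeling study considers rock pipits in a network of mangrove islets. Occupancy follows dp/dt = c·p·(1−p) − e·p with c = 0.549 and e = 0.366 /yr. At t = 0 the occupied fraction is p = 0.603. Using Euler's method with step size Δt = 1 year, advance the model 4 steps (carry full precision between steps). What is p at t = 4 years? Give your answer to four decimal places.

0.4071

Update rule: p ← p + [c·p·(1−p) − e·p]·Δt with Δt = 1.
p: 0.60300 → 0.51373  (Δp = -0.08927)
p: 0.51373 → 0.46285  (Δp = -0.05088)
p: 0.46285 → 0.42994  (Δp = -0.03291)
p: 0.42994 → 0.40714  (Δp = -0.02280)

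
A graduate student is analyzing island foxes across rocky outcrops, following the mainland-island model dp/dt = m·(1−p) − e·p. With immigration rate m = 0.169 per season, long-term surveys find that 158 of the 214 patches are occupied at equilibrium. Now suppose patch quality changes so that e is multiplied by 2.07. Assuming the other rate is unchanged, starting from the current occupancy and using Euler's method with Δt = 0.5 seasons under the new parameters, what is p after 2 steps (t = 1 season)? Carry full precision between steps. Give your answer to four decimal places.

Observed p* = 158/214 = 0.73832.
Balance m(1−p*) = e·p* gives e = m(1−p*)/p* = 0.169×0.26168/0.73832 = 0.05990.
Starting from p₀ = 0.73832; update p ← p + (dp/dt)·Δt with the new parameters.
  1  |  dp/dt·Δt = -0.023660  |  p_1 = 0.714658
  2  |  dp/dt·Δt = -0.020194  |  p_2 = 0.694464

0.6945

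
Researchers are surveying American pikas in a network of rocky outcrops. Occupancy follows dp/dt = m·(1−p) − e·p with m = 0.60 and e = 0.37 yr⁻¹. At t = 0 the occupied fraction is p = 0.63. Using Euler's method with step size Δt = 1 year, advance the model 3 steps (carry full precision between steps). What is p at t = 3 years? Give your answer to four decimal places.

0.6186

Update rule: p ← p + [m·(1−p) − e·p]·Δt with Δt = 1.
  1  |  dp/dt·Δt = -0.011100  |  p_1 = 0.618900
  2  |  dp/dt·Δt = -0.000333  |  p_2 = 0.618567
  3  |  dp/dt·Δt = -0.000010  |  p_3 = 0.618557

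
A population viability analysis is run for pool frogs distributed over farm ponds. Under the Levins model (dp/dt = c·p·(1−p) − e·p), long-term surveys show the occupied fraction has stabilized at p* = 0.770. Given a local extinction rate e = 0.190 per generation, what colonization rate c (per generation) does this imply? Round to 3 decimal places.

0.826

At equilibrium c(1−p*) = e, so c = e/(1−p*).
c = 0.190/(1 − 0.770) = 0.190/0.2300 = 0.8261.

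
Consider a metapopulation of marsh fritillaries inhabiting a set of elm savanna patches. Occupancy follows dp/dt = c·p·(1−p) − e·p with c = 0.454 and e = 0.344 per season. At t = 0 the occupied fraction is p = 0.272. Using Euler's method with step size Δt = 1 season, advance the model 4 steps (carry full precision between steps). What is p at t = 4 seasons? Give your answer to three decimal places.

0.260

Update rule: p ← p + [c·p·(1−p) − e·p]·Δt with Δt = 1.
t = 1: p = 0.27200 + (-0.00367) = 0.26833
t = 2: p = 0.26833 + (-0.00317) = 0.26516
t = 3: p = 0.26516 + (-0.00275) = 0.26241
t = 4: p = 0.26241 + (-0.00240) = 0.26001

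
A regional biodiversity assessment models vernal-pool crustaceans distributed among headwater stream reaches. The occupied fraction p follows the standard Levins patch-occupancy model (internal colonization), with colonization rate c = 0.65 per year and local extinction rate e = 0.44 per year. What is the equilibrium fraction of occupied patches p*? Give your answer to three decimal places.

Setting dp/dt = 0 and dividing through by p* gives c·(1−p*) = e.
So p* = 1 − e/c = 1 − 0.44/0.65 = 1 − 0.6769 = 0.3231.

0.323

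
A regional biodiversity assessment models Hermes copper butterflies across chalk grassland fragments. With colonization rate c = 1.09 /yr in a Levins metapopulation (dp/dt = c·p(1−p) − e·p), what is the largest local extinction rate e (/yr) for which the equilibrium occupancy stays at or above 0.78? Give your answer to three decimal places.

0.240

1 − e/c ≥ 0.78 ⇒ e ≤ c(1 − 0.78) = 1.09 × 0.2200.
e_max = 0.2398.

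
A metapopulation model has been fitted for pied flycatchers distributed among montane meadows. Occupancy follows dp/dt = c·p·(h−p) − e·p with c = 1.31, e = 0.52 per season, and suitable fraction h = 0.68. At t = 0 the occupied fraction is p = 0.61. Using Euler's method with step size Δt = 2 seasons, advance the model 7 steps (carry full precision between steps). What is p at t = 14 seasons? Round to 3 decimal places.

0.281

Update rule: p ← p + [c·p·(h−p) − e·p]·Δt with Δt = 2.
p: 0.61000 → 0.08747  (Δp = -0.52253)
p: 0.08747 → 0.13230  (Δp = +0.04482)
p: 0.13230 → 0.18455  (Δp = +0.05225)
p: 0.18455 → 0.23218  (Δp = +0.04763)
p: 0.23218 → 0.26313  (Δp = +0.03095)
p: 0.26313 → 0.27686  (Δp = +0.01374)
p: 0.27686 → 0.28135  (Δp = +0.00449)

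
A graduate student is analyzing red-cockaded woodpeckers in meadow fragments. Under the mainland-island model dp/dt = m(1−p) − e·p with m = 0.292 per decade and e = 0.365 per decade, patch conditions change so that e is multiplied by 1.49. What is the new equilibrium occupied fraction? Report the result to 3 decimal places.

Before: p* = 0.292/(0.292+0.365) = 0.4444.
After: m = 0.292, e = 0.54385; p* = 0.292/0.8358 = 0.3493.

0.349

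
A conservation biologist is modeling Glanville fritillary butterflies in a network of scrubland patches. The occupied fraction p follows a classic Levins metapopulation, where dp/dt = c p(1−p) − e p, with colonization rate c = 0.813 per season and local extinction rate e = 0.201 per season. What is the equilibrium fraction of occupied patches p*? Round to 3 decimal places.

Setting dp/dt = 0 and dividing through by p* gives c·(1−p*) = e.
So p* = 1 − e/c = 1 − 0.201/0.813 = 1 − 0.2472 = 0.7528.

0.753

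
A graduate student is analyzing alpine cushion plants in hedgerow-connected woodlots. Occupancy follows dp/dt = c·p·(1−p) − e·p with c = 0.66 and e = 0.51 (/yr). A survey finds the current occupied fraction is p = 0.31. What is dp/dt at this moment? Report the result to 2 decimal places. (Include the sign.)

-0.02

Colonization term: c·p·(1−p) = 0.66×0.31×0.6900 = 0.14117.
Extinction term: e·p = 0.15810.
dp/dt = 0.14117 − 0.15810 = -0.01693.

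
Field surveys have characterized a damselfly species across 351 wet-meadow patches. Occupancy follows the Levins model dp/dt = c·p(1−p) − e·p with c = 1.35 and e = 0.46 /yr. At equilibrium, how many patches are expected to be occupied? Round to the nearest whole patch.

p* = 1 − e/c = 1 − 0.46/1.35 = 0.6593.
Expected occupied patches = N × p* = 351 × 0.6593 = 231.40 ≈ 231.

231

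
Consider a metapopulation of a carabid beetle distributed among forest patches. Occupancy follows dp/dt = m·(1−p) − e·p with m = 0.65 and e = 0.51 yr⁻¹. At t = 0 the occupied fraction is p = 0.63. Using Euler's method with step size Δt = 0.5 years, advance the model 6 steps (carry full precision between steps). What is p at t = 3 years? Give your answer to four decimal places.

0.5607

Update rule: p ← p + [m·(1−p) − e·p]·Δt with Δt = 0.5.
t = 0.5: p = 0.63000 + (-0.04040) = 0.58960
t = 1: p = 0.58960 + (-0.01697) = 0.57263
t = 1.5: p = 0.57263 + (-0.00713) = 0.56551
t = 2: p = 0.56551 + (-0.00299) = 0.56251
t = 2.5: p = 0.56251 + (-0.00126) = 0.56126
t = 3: p = 0.56126 + (-0.00053) = 0.56073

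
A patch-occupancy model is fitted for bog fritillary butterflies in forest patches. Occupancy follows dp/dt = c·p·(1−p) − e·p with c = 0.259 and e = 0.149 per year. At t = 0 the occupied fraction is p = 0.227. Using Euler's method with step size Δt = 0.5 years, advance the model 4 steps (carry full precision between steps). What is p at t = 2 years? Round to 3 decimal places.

0.250

Update rule: p ← p + [c·p·(1−p) − e·p]·Δt with Δt = 0.5.
step 1: Δp = +0.00581, p = 0.23281
step 2: Δp = +0.00579, p = 0.23860
step 3: Δp = +0.00575, p = 0.24435
step 4: Δp = +0.00571, p = 0.25006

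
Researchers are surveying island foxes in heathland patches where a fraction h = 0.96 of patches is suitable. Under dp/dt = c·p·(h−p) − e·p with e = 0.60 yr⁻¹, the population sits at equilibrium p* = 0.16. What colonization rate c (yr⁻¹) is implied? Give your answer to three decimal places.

At equilibrium c(h−p*) = e, so c = e/(h−p*).
c = 0.60/(0.96 − 0.16) = 0.60/0.8000 = 0.7500.

0.750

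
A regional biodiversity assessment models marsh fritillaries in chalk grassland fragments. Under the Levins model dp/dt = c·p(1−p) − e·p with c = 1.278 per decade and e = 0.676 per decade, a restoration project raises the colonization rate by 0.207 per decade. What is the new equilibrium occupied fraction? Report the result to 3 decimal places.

Before: p* = 1 − 0.676/1.278 = 0.4710.
After the change, c = 1.485, e = 0.676, so p* = 1 − 0.676/1.485 = 0.5448.

0.545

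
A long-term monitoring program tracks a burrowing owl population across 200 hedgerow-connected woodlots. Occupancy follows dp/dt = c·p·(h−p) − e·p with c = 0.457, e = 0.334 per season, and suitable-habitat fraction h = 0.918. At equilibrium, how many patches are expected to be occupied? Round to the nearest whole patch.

p* = h − e/c = 0.918 − 0.7309 = 0.1871.
Expected occupied patches = N × p* = 200 × 0.1871 = 37.43 ≈ 37.

37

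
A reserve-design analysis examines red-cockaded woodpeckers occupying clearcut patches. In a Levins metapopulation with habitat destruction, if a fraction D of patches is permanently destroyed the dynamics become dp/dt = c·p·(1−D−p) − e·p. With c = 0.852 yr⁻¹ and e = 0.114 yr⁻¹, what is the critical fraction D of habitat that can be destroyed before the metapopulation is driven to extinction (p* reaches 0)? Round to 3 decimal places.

The nontrivial equilibrium is p* = (1−D) − e/c; extinction occurs when this hits zero.
So D_crit = 1 − e/c = 1 − 0.114/0.852 = 1 − 0.1338 = 0.8662.
Note this equals the original equilibrium occupancy — the Levins extinction-debt result.

0.866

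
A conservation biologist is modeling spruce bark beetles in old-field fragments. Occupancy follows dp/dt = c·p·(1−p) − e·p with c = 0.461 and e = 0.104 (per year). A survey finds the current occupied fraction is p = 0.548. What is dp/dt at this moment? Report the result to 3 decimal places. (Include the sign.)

Colonization term: c·p·(1−p) = 0.461×0.548×0.4520 = 0.11419.
Extinction term: e·p = 0.05699.
dp/dt = 0.11419 − 0.05699 = 0.05720.

0.057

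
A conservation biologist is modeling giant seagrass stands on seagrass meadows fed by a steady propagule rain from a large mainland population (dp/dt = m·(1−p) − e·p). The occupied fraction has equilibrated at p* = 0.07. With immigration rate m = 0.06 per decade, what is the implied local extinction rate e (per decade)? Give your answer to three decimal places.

0.797

At equilibrium m(1−p*) = e·p*, so e = m(1−p*)/p*.
e = 0.06 × 0.9300 / 0.07 = 0.7971.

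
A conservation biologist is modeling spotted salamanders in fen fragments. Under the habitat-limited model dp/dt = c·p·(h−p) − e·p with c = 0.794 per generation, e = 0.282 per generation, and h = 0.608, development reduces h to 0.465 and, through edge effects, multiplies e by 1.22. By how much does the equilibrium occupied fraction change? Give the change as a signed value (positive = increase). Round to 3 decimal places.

Before: p* = h − e/c = 0.608 − 0.282/0.794 = 0.608 − 0.3552 = 0.2528.
After: c = 0.794, e = 0.34404, h = 0.465; p* = 0.465 − 0.34404/0.794 = 0.0317.
Δp* = 0.0317 − 0.2528 = -0.2211.

-0.221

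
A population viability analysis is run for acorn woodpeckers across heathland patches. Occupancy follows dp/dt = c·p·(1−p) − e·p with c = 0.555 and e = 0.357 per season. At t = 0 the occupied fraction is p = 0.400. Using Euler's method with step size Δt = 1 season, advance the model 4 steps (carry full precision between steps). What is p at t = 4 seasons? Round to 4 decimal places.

Update rule: p ← p + [c·p·(1−p) − e·p]·Δt with Δt = 1.
p: 0.40000 → 0.39040  (Δp = -0.00960)
p: 0.39040 → 0.38311  (Δp = -0.00729)
p: 0.38311 → 0.37751  (Δp = -0.00560)
p: 0.37751 → 0.37316  (Δp = -0.00435)

0.3732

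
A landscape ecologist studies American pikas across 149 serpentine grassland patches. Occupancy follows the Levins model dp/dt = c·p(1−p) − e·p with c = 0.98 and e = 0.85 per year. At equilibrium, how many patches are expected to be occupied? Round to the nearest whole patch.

20

p* = 1 − e/c = 1 − 0.85/0.98 = 0.1327.
Expected occupied patches = N × p* = 149 × 0.1327 = 19.77 ≈ 20.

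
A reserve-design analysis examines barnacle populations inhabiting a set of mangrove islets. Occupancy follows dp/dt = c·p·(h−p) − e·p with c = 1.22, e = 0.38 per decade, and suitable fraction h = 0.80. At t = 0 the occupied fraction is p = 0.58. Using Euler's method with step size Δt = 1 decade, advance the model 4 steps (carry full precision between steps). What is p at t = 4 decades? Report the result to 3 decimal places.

Update rule: p ← p + [c·p·(h−p) − e·p]·Δt with Δt = 1.
t = 1: p = 0.58000 + (-0.06473) = 0.51527
t = 2: p = 0.51527 + (-0.01681) = 0.49846
t = 3: p = 0.49846 + (-0.00604) = 0.49242
t = 4: p = 0.49242 + (-0.00234) = 0.49008

0.490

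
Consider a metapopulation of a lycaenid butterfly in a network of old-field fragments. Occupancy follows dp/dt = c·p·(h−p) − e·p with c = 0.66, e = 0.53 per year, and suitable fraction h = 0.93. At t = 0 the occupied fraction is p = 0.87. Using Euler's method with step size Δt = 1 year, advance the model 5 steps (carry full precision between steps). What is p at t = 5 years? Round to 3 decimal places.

0.241

Update rule: p ← p + [c·p·(h−p) − e·p]·Δt with Δt = 1.
t = 1: p = 0.87000 + (-0.42665) = 0.44335
t = 2: p = 0.44335 + (-0.09258) = 0.35077
t = 3: p = 0.35077 + (-0.05181) = 0.29896
t = 4: p = 0.29896 + (-0.03394) = 0.26502
t = 5: p = 0.26502 + (-0.02415) = 0.24088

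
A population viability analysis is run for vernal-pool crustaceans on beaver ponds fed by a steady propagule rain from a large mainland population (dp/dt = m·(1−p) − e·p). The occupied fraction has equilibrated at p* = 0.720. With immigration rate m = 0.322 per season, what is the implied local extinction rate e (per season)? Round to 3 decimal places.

At equilibrium m(1−p*) = e·p*, so e = m(1−p*)/p*.
e = 0.322 × 0.2800 / 0.720 = 0.1252.

0.125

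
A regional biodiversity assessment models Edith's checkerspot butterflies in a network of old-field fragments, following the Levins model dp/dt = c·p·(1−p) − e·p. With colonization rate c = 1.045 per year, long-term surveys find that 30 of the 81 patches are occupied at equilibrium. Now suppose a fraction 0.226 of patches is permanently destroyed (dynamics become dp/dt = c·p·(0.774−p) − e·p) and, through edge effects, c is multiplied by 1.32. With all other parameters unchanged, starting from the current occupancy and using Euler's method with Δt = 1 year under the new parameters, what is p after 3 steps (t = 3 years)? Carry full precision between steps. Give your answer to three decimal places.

0.308

Observed p* = 30/81 = 0.37037.
Balance c(1−p*) = e gives e = 1.045×(1 − 0.37037) = 0.65796.
Starting from p₀ = 0.37037; update p ← p + (dp/dt)·Δt with the new parameters.
  1  |  dp/dt·Δt = -0.037480  |  p_1 = 0.332890
  2  |  dp/dt·Δt = -0.016477  |  p_2 = 0.316413
  3  |  dp/dt·Δt = -0.008470  |  p_3 = 0.307944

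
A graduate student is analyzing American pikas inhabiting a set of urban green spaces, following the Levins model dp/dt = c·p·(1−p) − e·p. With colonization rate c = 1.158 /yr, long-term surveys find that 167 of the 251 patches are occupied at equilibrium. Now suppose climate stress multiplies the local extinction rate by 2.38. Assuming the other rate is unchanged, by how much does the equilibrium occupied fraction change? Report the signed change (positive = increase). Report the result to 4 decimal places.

-0.4618

Observed p* = 167/251 = 0.66534.
Balance c(1−p*) = e gives e = 1.158×(1 − 0.66534) = 0.38754.
New p* = 1 − e/c = 1 − 0.92235/1.15800 = 0.20350.
Δp* = 0.20350 − 0.66534 = -0.46184.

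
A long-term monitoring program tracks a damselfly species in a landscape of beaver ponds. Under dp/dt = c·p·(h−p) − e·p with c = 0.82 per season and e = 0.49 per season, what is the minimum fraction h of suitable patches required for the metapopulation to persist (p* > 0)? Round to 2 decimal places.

0.60

p* = h − e/c is positive only when h > e/c.
h_min = e/c = 0.49/0.82 = 0.5976.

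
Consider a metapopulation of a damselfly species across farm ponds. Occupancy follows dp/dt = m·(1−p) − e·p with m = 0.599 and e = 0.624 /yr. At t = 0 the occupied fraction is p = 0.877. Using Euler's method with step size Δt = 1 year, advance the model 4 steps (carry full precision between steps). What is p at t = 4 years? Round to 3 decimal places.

Update rule: p ← p + [m·(1−p) − e·p]·Δt with Δt = 1.
step 1: Δp = -0.47357, p = 0.40343
step 2: Δp = +0.10561, p = 0.50904
step 3: Δp = -0.02355, p = 0.48549
step 4: Δp = +0.00525, p = 0.49074

0.491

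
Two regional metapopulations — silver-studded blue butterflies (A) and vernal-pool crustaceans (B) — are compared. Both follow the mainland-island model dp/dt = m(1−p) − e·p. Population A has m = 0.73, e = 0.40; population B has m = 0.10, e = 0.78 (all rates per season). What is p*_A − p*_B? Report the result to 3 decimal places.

A: p*_A = m/(m+e) = 0.73/1.1300 = 0.6460.
B: p*_B = 0.10/0.8800 = 0.1136.
p*_A − p*_B = 0.6460 − 0.1136 = 0.5324.

0.532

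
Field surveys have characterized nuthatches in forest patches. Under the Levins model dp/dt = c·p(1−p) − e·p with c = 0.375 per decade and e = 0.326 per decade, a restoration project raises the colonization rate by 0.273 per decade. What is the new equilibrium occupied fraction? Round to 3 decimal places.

Before: p* = 1 − 0.326/0.375 = 0.1307.
After the change, c = 0.648, e = 0.326, so p* = 1 − 0.326/0.648 = 0.4969.

0.497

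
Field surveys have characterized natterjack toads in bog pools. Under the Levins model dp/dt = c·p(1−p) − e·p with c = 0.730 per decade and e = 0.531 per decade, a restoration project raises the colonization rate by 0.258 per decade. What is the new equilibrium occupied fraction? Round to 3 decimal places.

0.463

Before: p* = 1 − 0.531/0.730 = 0.2726.
After the change, c = 0.988, e = 0.531, so p* = 1 − 0.531/0.988 = 0.4626.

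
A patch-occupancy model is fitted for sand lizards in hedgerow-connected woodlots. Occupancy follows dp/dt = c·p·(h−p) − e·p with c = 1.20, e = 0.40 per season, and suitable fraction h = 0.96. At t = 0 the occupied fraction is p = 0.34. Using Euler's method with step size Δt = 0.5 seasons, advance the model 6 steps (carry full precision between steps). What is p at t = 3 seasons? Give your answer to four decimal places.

Update rule: p ← p + [c·p·(h−p) − e·p]·Δt with Δt = 0.5.
step 1: Δp = +0.05848, p = 0.39848
step 2: Δp = +0.05456, p = 0.45304
step 3: Δp = +0.04720, p = 0.50023
step 4: Δp = +0.03795, p = 0.53818
step 5: Δp = +0.02857, p = 0.56675
step 6: Δp = +0.02037, p = 0.58713

0.5871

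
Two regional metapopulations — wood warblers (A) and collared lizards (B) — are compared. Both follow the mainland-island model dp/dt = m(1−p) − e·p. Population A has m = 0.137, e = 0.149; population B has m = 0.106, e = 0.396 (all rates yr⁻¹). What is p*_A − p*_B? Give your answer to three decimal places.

A: p*_A = m/(m+e) = 0.137/0.2860 = 0.4790.
B: p*_B = 0.106/0.5020 = 0.2112.
p*_A − p*_B = 0.4790 − 0.2112 = 0.2679.

0.268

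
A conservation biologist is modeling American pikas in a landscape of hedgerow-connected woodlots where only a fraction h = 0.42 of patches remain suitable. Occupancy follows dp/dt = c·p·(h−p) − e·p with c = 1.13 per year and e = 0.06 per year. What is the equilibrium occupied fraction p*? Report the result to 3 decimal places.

0.367

Setting dp/dt = 0 and dividing by p* gives c·(h−p*) = e.
So p* = h − e/c = 0.42 − 0.06/1.13 = 0.42 − 0.0531 = 0.3669.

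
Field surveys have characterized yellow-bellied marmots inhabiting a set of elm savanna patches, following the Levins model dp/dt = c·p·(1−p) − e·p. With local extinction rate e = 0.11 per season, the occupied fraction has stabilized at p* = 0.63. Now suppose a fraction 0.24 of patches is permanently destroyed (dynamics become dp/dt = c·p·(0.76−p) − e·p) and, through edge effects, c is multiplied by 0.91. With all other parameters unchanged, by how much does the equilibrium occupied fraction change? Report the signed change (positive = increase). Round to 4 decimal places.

Balance c(1−p*) = e gives c = e/(1 − 0.63000) = 0.11/0.37000 = 0.29730.
New p* = 0.76 − e/c = 0.76 − 0.11000/0.27054 = 0.35341.
Δp* = 0.35341 − 0.63000 = -0.27659.

-0.2766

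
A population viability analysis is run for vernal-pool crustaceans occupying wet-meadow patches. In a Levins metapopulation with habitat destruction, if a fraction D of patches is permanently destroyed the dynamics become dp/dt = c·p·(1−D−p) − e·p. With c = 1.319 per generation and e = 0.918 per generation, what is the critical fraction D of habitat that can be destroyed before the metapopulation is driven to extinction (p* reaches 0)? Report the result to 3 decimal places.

0.304

The nontrivial equilibrium is p* = (1−D) − e/c; extinction occurs when this hits zero.
So D_crit = 1 − e/c = 1 − 0.918/1.319 = 1 − 0.6960 = 0.3040.
Note this equals the original equilibrium occupancy — the Levins extinction-debt result.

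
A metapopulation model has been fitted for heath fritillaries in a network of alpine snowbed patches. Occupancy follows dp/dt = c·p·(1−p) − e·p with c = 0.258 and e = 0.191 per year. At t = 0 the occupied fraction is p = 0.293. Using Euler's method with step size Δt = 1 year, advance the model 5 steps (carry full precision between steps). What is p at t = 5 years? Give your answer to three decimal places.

Update rule: p ← p + [c·p·(1−p) − e·p]·Δt with Δt = 1.
p: 0.29300 → 0.29048  (Δp = -0.00252)
p: 0.29048 → 0.28817  (Δp = -0.00231)
p: 0.28817 → 0.28606  (Δp = -0.00212)
p: 0.28606 → 0.28411  (Δp = -0.00195)
p: 0.28411 → 0.28232  (Δp = -0.00179)

0.282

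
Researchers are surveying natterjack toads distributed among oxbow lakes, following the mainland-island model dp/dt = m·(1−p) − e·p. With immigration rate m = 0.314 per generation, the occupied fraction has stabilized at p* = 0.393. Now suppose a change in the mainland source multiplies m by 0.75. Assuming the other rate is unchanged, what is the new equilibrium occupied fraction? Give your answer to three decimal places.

0.327

Balance m(1−p*) = e·p* gives e = m(1−p*)/p* = 0.314×0.60700/0.39300 = 0.48498.
New p* = m/(m+e) = 0.23550/(0.23550+0.48498) = 0.32687.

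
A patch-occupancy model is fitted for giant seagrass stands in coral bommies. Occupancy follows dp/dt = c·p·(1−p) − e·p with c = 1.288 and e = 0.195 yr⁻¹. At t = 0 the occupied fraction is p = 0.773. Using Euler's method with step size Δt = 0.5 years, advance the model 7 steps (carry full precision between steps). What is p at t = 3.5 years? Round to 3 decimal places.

Update rule: p ← p + [c·p·(1−p) − e·p]·Δt with Δt = 0.5.
p: 0.77300 → 0.81064  (Δp = +0.03764)
p: 0.81064 → 0.83046  (Δp = +0.01982)
p: 0.83046 → 0.84016  (Δp = +0.00970)
p: 0.84016 → 0.84473  (Δp = +0.00457)
p: 0.84473 → 0.84684  (Δp = +0.00211)
p: 0.84684 → 0.84780  (Δp = +0.00096)
p: 0.84780 → 0.84824  (Δp = +0.00044)

0.848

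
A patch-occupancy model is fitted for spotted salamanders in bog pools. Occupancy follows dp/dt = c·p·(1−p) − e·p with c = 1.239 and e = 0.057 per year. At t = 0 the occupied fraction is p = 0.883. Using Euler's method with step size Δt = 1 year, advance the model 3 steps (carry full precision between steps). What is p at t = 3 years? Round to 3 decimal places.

Update rule: p ← p + [c·p·(1−p) − e·p]·Δt with Δt = 1.
t = 1: p = 0.88300 + (+0.07767) = 0.96067
t = 2: p = 0.96067 + (-0.00795) = 0.95272
t = 3: p = 0.95272 + (+0.00150) = 0.95422

0.954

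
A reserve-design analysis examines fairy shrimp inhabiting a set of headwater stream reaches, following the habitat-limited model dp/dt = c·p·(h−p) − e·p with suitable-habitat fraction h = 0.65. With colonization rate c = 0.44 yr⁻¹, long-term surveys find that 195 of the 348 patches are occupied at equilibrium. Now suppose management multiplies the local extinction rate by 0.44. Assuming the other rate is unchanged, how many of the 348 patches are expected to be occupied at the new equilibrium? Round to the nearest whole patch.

Observed p* = 195/348 = 0.56034.
Balance c(h−p*) = e gives e = 0.44×(0.65 − 0.56034) = 0.03945.
New p* = 0.65 − e/c = 0.65 − 0.01736/0.44000 = 0.61055.
Expected occupied = 348 × 0.61055 = 212.47 ≈ 212.

212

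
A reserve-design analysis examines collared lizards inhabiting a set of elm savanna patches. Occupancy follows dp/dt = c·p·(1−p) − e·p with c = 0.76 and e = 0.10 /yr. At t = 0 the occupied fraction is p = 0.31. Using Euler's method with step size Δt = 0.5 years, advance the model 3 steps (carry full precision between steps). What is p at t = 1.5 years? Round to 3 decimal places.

0.518

Update rule: p ← p + [c·p·(1−p) − e·p]·Δt with Δt = 0.5.
t = 0.5: p = 0.31000 + (+0.06578) = 0.37578
t = 1: p = 0.37578 + (+0.07035) = 0.44613
t = 1.5: p = 0.44613 + (+0.07159) = 0.51772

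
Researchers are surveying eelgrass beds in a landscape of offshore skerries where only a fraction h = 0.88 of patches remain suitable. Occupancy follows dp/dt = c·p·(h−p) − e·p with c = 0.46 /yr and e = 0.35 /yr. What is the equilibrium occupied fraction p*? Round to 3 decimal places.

Setting dp/dt = 0 and dividing by p* gives c·(h−p*) = e.
So p* = h − e/c = 0.88 − 0.35/0.46 = 0.88 − 0.7609 = 0.1191.

0.119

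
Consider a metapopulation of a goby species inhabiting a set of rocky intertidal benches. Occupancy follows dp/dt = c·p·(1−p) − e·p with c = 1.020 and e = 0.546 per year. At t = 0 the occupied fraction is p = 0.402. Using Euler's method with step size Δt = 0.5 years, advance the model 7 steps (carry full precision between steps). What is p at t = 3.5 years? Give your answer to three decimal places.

0.454

Update rule: p ← p + [c·p·(1−p) − e·p]·Δt with Δt = 0.5.
step 1: Δp = +0.01286, p = 0.41486
step 2: Δp = +0.01055, p = 0.42540
step 3: Δp = +0.00853, p = 0.43393
step 4: Δp = +0.00681, p = 0.44074
step 5: Δp = +0.00539, p = 0.44613
step 6: Δp = +0.00423, p = 0.45035
step 7: Δp = +0.00330, p = 0.45365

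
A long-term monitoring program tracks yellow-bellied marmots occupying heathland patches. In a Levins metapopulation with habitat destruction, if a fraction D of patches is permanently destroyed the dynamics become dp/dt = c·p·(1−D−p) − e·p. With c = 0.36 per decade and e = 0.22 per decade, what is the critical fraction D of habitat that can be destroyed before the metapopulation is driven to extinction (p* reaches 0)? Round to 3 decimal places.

The nontrivial equilibrium is p* = (1−D) − e/c; extinction occurs when this hits zero.
So D_crit = 1 − e/c = 1 − 0.22/0.36 = 1 − 0.6111 = 0.3889.
This equals the undisturbed p*, a classic result of Lande's extension.

0.389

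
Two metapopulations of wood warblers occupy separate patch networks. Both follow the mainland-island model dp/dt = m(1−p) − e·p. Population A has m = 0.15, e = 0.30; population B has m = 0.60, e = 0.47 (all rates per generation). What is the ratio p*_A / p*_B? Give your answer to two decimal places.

A: p*_A = m/(m+e) = 0.15/0.4500 = 0.3333.
B: p*_B = 0.60/1.0700 = 0.5607.
p*_A / p*_B = 0.3333/0.5607 = 0.5944.

0.59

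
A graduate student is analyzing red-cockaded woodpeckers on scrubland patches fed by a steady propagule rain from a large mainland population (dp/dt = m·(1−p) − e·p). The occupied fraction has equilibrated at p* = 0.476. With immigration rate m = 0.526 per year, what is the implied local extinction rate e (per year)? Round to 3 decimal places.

At equilibrium m(1−p*) = e·p*, so e = m(1−p*)/p*.
e = 0.526 × 0.5240 / 0.476 = 0.5790.

0.579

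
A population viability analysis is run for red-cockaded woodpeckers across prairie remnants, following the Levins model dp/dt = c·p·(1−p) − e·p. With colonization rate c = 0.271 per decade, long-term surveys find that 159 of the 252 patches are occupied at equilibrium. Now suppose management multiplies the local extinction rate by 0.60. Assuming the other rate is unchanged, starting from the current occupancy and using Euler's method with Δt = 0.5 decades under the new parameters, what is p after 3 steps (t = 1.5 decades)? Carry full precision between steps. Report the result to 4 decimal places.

Observed p* = 159/252 = 0.63095.
Balance c(1−p*) = e gives e = 0.271×(1 − 0.63095) = 0.10001.
Starting from p₀ = 0.63095; update p ← p + (dp/dt)·Δt with the new parameters.
  1  |  dp/dt·Δt = +0.012621  |  p_1 = 0.643573
  2  |  dp/dt·Δt = +0.011772  |  p_2 = 0.655345
  3  |  dp/dt·Δt = +0.010942  |  p_3 = 0.666288

0.6663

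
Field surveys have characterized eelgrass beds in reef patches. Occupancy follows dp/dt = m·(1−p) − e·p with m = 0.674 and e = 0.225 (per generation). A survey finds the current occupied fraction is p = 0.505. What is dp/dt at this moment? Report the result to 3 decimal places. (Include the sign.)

Colonization term: m·(1−p) = 0.674×0.4950 = 0.33363.
Extinction term: e·p = 0.11363.
dp/dt = 0.33363 − 0.11363 = 0.22001.

0.220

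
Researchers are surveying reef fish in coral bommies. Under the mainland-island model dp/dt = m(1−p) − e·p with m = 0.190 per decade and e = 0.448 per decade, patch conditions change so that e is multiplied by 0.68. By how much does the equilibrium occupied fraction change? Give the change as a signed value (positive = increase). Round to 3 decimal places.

Before: p* = 0.190/(0.190+0.448) = 0.2978.
After: m = 0.19, e = 0.30464; p* = 0.19/0.4946 = 0.3841.
Δp* = 0.3841 − 0.2978 = +0.0863.

0.086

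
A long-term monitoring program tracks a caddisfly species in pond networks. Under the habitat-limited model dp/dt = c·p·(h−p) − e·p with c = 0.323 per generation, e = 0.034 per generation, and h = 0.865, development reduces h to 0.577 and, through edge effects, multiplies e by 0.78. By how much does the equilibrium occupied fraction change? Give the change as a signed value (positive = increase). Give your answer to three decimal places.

-0.265

Before: p* = h − e/c = 0.865 − 0.034/0.323 = 0.865 − 0.1053 = 0.7597.
After: c = 0.323, e = 0.02652, h = 0.577; p* = 0.577 − 0.02652/0.323 = 0.4949.
Δp* = 0.4949 − 0.7597 = -0.2648.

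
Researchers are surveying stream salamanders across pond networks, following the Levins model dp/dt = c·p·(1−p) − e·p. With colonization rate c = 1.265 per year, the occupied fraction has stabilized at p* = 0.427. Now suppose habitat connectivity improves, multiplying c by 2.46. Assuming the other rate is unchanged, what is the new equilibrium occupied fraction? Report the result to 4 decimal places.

Balance c(1−p*) = e gives e = 1.265×(1 − 0.42700) = 0.72484.
New p* = 1 − e/c = 1 − 0.72484/3.11190 = 0.76707.

0.7671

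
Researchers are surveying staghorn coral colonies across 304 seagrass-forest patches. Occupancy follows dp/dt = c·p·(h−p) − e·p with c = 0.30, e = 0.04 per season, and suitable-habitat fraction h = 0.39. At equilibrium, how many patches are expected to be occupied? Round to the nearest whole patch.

78

p* = h − e/c = 0.39 − 0.1333 = 0.2567.
Expected occupied patches = N × p* = 304 × 0.2567 = 78.03 ≈ 78.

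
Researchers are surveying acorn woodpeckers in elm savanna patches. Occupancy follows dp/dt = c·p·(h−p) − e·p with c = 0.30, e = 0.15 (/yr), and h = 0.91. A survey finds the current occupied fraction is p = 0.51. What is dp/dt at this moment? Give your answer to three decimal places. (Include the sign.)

Colonization term: c·p·(h−p) = 0.30×0.51×0.4000 = 0.06120.
Extinction term: e·p = 0.07650.
dp/dt = 0.06120 − 0.07650 = -0.01530.

-0.015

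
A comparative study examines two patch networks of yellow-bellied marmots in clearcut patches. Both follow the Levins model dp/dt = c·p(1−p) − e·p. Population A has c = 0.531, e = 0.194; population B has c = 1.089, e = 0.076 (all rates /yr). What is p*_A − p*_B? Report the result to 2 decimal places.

-0.30

A: p*_A = 1 − 0.194/0.531 = 0.6347.
B: p*_B = 1 − 0.076/1.089 = 0.9302.
p*_A − p*_B = 0.6347 − 0.9302 = -0.2956.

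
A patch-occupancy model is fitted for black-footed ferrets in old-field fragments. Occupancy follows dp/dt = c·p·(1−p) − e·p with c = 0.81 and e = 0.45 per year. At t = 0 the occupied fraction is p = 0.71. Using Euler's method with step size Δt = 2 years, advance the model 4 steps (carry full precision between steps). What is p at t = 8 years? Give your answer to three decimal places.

0.443

Update rule: p ← p + [c·p·(1−p) − e·p]·Δt with Δt = 2.
p: 0.71000 → 0.40456  (Δp = -0.30544)
p: 0.40456 → 0.43070  (Δp = +0.02614)
p: 0.43070 → 0.44029  (Δp = +0.00959)
p: 0.44029 → 0.44325  (Δp = +0.00296)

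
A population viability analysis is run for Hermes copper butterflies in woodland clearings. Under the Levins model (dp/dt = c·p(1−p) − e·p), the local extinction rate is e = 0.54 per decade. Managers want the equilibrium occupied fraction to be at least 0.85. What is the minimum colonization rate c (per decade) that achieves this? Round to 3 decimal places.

3.600

p* = 1 − e/c ≥ 0.85 requires e/c ≤ 0.1500, i.e. c ≥ e/0.1500.
c_min = 0.54/0.1500 = 3.6000.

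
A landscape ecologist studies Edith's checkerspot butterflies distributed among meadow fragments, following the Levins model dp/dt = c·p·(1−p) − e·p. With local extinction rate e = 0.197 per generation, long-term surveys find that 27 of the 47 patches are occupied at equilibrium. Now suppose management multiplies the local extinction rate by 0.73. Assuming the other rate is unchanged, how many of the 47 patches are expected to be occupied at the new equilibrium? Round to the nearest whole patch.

32

Observed p* = 27/47 = 0.57447.
Balance c(1−p*) = e gives c = e/(1 − 0.57447) = 0.197/0.42553 = 0.46295.
New p* = 1 − e/c = 1 − 0.14381/0.46295 = 0.68936.
Expected occupied = 47 × 0.68936 = 32.40 ≈ 32.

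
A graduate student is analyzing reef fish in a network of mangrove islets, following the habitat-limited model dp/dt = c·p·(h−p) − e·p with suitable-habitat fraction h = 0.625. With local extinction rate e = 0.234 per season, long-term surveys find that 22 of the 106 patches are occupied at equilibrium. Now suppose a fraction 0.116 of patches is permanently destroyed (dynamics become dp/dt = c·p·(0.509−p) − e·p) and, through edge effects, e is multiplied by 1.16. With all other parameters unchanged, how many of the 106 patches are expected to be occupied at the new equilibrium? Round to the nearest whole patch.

Observed p* = 22/106 = 0.20755.
Balance c(h−p*) = e gives c = e/(0.625 − 0.20755) = 0.234/0.41745 = 0.56055.
New p* = 0.509 − e/c = 0.509 − 0.27144/0.56055 = 0.02476.
Expected occupied = 106 × 0.02476 = 2.62 ≈ 3.

3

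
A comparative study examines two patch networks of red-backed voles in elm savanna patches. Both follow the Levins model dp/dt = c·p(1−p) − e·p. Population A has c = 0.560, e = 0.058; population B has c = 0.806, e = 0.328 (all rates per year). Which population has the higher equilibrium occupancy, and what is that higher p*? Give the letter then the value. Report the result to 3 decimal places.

A, 0.896

A: p*_A = 1 − 0.058/0.560 = 0.8964.
B: p*_B = 1 − 0.328/0.806 = 0.5931.
A is higher at 0.8964.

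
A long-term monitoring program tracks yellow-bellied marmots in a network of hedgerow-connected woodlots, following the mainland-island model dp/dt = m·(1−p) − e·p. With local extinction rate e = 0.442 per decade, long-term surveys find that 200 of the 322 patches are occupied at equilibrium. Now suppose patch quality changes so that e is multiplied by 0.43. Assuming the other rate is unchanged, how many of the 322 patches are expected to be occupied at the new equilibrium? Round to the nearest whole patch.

255

Observed p* = 200/322 = 0.62112.
Balance m(1−p*) = e·p* gives m = e·p*/(1−p*) = 0.442×0.62112/0.37888 = 0.72460.
New p* = m/(m+e) = 0.72460/(0.72460+0.19006) = 0.79221.
Expected occupied = 322 × 0.79221 = 255.09 ≈ 255.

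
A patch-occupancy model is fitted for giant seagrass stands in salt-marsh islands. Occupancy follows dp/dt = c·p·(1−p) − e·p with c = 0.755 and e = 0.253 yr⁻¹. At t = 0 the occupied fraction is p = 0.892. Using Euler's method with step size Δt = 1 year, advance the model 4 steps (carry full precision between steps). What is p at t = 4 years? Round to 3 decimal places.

0.672

Update rule: p ← p + [c·p·(1−p) − e·p]·Δt with Δt = 1.
  1  |  dp/dt·Δt = -0.152942  |  p_1 = 0.739058
  2  |  dp/dt·Δt = -0.041379  |  p_2 = 0.697679
  3  |  dp/dt·Δt = -0.017266  |  p_3 = 0.680413
  4  |  dp/dt·Δt = -0.007969  |  p_4 = 0.672444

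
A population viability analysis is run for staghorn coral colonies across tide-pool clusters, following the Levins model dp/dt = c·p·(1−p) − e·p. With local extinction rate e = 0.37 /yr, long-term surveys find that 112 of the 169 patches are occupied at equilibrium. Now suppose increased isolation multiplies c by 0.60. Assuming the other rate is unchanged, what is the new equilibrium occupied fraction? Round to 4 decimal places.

0.4379

Observed p* = 112/169 = 0.66272.
Balance c(1−p*) = e gives c = e/(1 − 0.66272) = 0.37/0.33728 = 1.09701.
New p* = 1 − e/c = 1 − 0.37000/0.65821 = 0.43787.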